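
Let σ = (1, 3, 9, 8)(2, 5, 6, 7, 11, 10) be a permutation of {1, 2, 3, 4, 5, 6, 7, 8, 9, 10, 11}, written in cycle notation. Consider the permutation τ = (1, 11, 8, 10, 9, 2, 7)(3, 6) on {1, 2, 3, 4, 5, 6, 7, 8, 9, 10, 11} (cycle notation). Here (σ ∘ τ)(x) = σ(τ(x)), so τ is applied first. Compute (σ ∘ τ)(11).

1

τ(11) = 8, then σ(8) = 1; composing gives (σ ∘ τ)(11) = 1.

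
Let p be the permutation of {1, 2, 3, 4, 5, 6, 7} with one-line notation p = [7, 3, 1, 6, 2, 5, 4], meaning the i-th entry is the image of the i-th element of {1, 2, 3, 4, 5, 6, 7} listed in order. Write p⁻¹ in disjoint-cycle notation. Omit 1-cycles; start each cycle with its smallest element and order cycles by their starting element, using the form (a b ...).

First write p in disjoint cycles: (1 7 4 6 5 2 3).
Reversing each cycle (and rotating so the smallest element leads) gives p⁻¹ = (1 3 2 5 6 4 7).

(1 3 2 5 6 4 7)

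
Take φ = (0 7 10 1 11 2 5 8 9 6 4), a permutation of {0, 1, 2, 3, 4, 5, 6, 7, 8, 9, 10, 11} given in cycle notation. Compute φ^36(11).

11 lies in the 11-cycle (0 7 10 1 11 2 5 8 9 6 4).
Powers repeat with period 11 on this cycle, and 36 mod 11 = 3, so φ^36(11) = φ^3(11).
Advancing 3 steps from 11: 11 → 2 → 5 → 8.

8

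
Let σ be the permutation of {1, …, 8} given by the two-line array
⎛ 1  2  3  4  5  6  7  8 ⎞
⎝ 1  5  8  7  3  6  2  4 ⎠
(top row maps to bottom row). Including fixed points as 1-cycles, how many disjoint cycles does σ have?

3

The cycle decomposition is (1)(2, 5, 3, 8, 4, 7)(6), which has 3 cycles (counting 1-cycles).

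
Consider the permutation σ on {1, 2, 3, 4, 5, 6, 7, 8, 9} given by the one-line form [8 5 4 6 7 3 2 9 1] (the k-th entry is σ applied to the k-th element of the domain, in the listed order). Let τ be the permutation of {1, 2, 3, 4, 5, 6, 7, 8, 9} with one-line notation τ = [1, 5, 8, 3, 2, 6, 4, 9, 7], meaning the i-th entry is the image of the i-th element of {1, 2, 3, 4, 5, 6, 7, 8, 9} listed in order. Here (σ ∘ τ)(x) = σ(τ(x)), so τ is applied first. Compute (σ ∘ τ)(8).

First apply τ: τ(8) = 9, then σ(9) = 1. Thus (σ ∘ τ)(8) = 1.

1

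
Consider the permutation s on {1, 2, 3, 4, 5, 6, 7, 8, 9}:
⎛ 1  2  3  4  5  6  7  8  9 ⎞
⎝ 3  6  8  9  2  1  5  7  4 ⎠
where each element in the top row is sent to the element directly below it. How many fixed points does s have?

0

No element satisfies s(x) = x, so there are 0 fixed points.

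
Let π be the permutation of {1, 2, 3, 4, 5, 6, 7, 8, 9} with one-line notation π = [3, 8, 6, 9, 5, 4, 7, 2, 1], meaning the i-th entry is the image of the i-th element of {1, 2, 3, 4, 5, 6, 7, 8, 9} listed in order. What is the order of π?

10

Writing π as disjoint cycles, the cycle lengths are 5, 2, 1, 1.
The order is lcm(5, 2) = 10.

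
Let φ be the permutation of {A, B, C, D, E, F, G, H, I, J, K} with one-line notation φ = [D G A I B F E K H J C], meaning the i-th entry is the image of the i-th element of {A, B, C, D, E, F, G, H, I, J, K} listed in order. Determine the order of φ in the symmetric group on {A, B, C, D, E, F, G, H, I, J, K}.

Writing φ as disjoint cycles, the cycle lengths are 6, 3, 1, 1.
The order is lcm(6, 3) = 6.

6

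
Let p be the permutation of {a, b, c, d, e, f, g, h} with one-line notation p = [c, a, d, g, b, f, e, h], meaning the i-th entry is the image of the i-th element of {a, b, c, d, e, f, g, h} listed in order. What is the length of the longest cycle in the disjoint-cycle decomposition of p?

6

Decomposing into disjoint cycles gives (a c d g e b); the longest has length 6.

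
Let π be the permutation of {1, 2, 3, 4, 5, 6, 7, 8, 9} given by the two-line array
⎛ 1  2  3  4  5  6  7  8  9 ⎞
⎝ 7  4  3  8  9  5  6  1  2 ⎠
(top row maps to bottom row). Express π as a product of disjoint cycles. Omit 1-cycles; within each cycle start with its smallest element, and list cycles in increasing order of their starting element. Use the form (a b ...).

(1 7 6 5 9 2 4 8)

Iterating π from 1 gives 1 → 7 → 6 → 5 → 9 → 2 → 4 → 8 → 1; that is the 8-cycle (1 7 6 5 9 2 4 8).
Repeating from the next unused element and collecting all non-trivial cycles gives (1 7 6 5 9 2 4 8).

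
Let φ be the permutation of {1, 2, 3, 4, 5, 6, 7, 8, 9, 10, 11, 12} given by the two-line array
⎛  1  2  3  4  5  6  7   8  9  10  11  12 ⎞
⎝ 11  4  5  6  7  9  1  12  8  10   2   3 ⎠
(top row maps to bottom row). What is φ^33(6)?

6

Tracing 6 → 9 → … returns to 6 after 11 steps, so 6 lies in an 11-cycle (1 11 2 4 6 9 8 12 3 5 7).
On an 11-cycle, φ^11 is the identity, so φ^33 = φ^0 there (33 ≡ 0 mod 11).
So φ^33(6) = 6.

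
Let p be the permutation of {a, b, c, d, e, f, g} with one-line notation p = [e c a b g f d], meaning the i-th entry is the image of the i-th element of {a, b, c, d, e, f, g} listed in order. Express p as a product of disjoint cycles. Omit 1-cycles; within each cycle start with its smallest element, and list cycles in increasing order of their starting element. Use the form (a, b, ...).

Iterating p from a gives a → e → g → d → b → c → a; that is the 6-cycle (a, e, g, d, b, c).
Continuing from each remaining unvisited element yields (a, e, g, d, b, c).

(a, e, g, d, b, c)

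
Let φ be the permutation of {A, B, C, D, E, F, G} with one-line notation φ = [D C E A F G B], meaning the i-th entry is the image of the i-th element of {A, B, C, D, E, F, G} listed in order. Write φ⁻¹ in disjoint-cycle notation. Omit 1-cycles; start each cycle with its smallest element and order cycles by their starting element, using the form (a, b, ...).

The cycle decomposition of φ is (A, D)(B, C, E, F, G).
Reversing each cycle (and rotating so the smallest element leads) gives φ⁻¹ = (A, D)(B, G, F, E, C).

(A, D)(B, G, F, E, C)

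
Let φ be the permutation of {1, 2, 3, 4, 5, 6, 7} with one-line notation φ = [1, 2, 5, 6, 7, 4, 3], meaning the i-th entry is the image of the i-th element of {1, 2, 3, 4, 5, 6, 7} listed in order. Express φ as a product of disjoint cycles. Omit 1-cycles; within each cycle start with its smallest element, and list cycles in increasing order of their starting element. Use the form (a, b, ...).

From 3: 3 → 5 → 7 → 3, closing the cycle (3, 5, 7).
Repeating from the next unused element and collecting all non-trivial cycles gives (3, 5, 7)(4, 6).

(3, 5, 7)(4, 6)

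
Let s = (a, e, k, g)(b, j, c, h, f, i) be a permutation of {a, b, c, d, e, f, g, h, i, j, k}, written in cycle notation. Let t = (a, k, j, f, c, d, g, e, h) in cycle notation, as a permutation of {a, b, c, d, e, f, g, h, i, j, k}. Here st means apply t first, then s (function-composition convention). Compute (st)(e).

t(e) = h, then s(h) = f; composing gives (st)(e) = f.

f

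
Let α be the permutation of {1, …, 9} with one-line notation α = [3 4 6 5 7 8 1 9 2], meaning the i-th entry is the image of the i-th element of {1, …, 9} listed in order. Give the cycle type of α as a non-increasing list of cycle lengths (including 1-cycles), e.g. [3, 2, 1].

[9]

The disjoint cycles are (1, 3, 6, 8, 9, 2, 4, 5, 7), with lengths 9 in non-increasing order.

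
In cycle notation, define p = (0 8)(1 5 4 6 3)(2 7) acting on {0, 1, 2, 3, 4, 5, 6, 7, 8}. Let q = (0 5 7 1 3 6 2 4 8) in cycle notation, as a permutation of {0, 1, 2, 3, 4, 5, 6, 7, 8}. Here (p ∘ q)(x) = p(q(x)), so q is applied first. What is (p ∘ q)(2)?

6

First apply q: q(2) = 4, then p(4) = 6. Thus (p ∘ q)(2) = 6.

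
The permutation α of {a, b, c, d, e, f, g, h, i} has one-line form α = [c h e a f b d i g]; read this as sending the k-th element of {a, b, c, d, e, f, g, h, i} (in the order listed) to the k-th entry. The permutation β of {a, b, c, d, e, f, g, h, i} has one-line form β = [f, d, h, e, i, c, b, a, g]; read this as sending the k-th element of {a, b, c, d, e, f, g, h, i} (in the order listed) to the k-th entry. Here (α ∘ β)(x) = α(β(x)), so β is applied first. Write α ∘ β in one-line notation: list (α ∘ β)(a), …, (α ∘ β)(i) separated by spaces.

Chase each element through β then α: a → f → b; b → d → a; c → h → i; d → e → f; e → i → g; f → c → e; g → b → h; h → a → c; i → g → d.
So α ∘ β in one-line form is b a i f g e h c d.

b a i f g e h c d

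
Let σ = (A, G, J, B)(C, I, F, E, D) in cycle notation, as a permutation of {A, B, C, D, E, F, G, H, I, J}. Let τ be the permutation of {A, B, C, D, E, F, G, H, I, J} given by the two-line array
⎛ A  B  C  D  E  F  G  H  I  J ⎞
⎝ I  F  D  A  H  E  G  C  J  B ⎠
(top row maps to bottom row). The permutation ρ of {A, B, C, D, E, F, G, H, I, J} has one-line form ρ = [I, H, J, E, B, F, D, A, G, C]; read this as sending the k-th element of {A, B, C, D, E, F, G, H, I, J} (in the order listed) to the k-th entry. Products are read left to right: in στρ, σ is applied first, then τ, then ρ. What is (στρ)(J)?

F

Chase J: σ(J) = B; τ(B) = F; ρ(F) = F. Hence (στρ)(J) = F.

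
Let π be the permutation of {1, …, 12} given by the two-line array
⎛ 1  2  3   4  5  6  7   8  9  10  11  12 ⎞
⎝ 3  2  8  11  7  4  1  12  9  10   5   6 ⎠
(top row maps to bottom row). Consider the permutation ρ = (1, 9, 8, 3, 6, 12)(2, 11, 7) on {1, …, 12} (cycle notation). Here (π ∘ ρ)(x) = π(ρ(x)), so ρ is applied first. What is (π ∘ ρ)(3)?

4

(π ∘ ρ)(3) = π(ρ(3)). ρ(3) = 6, then π(6) = 4. So (π ∘ ρ)(3) = 4.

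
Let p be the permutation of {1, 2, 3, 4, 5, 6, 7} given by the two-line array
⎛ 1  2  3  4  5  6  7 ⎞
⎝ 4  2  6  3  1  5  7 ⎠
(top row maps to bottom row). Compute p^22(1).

3

Tracing 1 → 4 → … returns to 1 after 5 steps, so 1 lies in a 5-cycle (1 4 3 6 5).
Powers repeat with period 5 on this cycle, and 22 mod 5 = 2, so p^22(1) = p^2(1).
Advancing 2 steps from 1: 1 → 4 → 3.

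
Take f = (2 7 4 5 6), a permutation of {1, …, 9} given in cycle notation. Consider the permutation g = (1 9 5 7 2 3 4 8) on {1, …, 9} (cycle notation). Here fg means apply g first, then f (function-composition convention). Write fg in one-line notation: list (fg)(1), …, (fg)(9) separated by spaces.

9 3 5 8 4 2 7 1 6

Chase each element through g then f: 1 → 9 → 9; 2 → 3 → 3; 3 → 4 → 5; 4 → 8 → 8; 5 → 7 → 4; 6 → 6 → 2; 7 → 2 → 7; 8 → 1 → 1; 9 → 5 → 6.
Collecting the images, fg = [9 3 5 8 4 2 7 1 6].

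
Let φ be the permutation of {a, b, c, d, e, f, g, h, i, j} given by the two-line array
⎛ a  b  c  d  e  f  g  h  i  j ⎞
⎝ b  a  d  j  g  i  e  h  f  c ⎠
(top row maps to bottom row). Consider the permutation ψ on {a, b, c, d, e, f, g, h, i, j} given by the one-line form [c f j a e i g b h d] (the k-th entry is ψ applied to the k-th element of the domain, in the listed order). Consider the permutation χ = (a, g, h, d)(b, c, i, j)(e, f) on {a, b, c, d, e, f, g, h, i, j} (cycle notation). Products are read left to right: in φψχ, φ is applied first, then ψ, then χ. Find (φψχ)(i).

j

(φψχ)(i) = χ(ψ(φ(i))). φ(i) = f, then ψ(f) = i, then χ(i) = j, so the result is j.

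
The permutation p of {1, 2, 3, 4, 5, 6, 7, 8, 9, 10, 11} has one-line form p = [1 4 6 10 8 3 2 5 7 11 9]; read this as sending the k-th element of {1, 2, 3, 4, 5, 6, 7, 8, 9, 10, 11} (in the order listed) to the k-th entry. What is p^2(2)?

Tracing 2 → 4 → … returns to 2 after 6 steps, so 2 lies in a 6-cycle (2, 4, 10, 11, 9, 7).
Stepping 2 places around the cycle: 2 → 4 → 10.

10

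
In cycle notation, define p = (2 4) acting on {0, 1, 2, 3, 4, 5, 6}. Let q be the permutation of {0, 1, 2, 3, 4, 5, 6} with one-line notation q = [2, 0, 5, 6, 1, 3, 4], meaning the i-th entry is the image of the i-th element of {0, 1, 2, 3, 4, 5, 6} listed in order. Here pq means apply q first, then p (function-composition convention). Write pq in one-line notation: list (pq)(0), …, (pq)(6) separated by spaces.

4 0 5 6 1 3 2

For each element, apply q then p: 0 → 2 → 4; 1 → 0 → 0; 2 → 5 → 5; 3 → 6 → 6; 4 → 1 → 1; 5 → 3 → 3; 6 → 4 → 2.
Collecting the images, pq = [4 0 5 6 1 3 2].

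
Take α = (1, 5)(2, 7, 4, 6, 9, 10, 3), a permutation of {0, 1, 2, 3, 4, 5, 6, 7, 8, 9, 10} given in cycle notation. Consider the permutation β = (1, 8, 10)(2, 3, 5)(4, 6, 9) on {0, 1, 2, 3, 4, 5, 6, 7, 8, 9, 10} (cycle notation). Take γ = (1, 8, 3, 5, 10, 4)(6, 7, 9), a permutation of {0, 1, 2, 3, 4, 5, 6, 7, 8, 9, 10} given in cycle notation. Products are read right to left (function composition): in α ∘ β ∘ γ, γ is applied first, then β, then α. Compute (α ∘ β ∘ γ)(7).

6

(α ∘ β ∘ γ)(7) = α(β(γ(7))). γ(7) = 9, then β(9) = 4, then α(4) = 6, so the result is 6.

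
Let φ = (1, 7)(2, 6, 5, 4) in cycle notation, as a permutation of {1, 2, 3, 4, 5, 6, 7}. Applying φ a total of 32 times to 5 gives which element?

5

5 lies in the 4-cycle (2, 6, 5, 4).
On a 4-cycle, φ^4 is the identity, so φ^32 = φ^0 there (32 ≡ 0 mod 4).
So φ^32(5) = 5.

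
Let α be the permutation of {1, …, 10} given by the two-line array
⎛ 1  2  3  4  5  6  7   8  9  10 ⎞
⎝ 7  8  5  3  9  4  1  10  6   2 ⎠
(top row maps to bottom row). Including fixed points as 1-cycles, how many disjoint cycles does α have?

The cycle decomposition is (1 7)(2 8 10)(3 5 9 6 4), which has 3 cycles (counting 1-cycles).

3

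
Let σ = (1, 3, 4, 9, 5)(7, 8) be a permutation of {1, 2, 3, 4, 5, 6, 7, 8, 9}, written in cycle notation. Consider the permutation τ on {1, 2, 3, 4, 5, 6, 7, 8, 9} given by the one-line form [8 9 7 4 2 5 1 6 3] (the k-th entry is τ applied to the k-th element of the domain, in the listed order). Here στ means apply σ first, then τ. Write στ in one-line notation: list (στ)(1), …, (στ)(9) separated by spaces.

7 9 4 3 8 5 6 1 2

(στ)(x) = τ(σ(x)). Computing each image: τ(σ(1)) = τ(3) = 7, τ(σ(2)) = τ(2) = 9, τ(σ(3)) = τ(4) = 4, τ(σ(4)) = τ(9) = 3, τ(σ(5)) = τ(1) = 8, τ(σ(6)) = τ(6) = 5, τ(σ(7)) = τ(8) = 6, τ(σ(8)) = τ(7) = 1, τ(σ(9)) = τ(5) = 2.
Hence στ = [7 9 4 3 8 5 6 1 2].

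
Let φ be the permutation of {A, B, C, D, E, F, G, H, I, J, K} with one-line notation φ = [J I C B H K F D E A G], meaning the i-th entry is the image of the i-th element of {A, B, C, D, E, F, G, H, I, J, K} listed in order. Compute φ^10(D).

D

Tracing D → B → … returns to D after 5 steps, so D lies in a 5-cycle (B, I, E, H, D).
Since the cycle has length 5, φ^10 acts on it the same as φ^0 (10 mod 5 = 0).
So φ^10(D) = D.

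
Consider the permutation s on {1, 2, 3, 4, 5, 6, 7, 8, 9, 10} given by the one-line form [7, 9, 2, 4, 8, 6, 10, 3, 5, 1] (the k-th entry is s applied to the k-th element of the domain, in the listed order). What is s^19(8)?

5

Tracing 8 → 3 → … returns to 8 after 5 steps, so 8 lies in a 5-cycle (2, 9, 5, 8, 3).
Powers repeat with period 5 on this cycle, and 19 mod 5 = 4, so s^19(8) = s^4(8).
Advancing 4 steps from 8: 8 → 3 → 2 → 9 → 5.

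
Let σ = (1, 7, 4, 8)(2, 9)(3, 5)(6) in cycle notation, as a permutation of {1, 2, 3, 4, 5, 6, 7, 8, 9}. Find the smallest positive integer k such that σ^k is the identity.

4

The disjoint cycles have lengths 4, 2, 2, 1.
The order of σ is the least common multiple of its cycle lengths: lcm(4, 2, 2) = 4.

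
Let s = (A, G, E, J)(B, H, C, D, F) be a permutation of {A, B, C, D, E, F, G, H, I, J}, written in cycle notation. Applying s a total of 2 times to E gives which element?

E lies in the 4-cycle (A, G, E, J).
Stepping 2 places around the cycle: E → J → A.

A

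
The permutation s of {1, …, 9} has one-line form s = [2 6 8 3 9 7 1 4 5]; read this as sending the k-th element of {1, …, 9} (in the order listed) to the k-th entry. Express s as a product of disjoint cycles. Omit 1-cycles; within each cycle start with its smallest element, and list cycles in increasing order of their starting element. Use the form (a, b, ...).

(1, 2, 6, 7)(3, 8, 4)(5, 9)

Iterating s from 1 gives 1 → 2 → 6 → 7 → 1; that is the 4-cycle (1, 2, 6, 7).
Continuing from each remaining unvisited element yields (1, 2, 6, 7)(3, 8, 4)(5, 9).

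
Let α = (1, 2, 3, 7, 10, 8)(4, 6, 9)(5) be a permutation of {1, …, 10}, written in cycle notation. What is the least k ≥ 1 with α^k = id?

The cycle type of α is (6, 3, 1).
The order of α is the least common multiple of its cycle lengths: lcm(6, 3) = 6.

6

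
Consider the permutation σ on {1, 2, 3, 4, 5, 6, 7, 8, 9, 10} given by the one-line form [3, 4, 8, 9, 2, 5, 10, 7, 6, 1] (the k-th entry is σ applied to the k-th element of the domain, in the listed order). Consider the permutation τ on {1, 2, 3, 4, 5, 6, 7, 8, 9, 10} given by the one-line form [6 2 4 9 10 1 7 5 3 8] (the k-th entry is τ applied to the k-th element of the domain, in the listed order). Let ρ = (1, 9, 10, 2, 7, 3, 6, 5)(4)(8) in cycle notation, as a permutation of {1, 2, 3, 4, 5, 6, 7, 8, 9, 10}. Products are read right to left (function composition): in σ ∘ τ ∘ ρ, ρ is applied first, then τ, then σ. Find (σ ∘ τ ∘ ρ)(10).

Apply the permutations in order: ρ(10) = 2, then τ(2) = 2, then σ(2) = 4. So (σ ∘ τ ∘ ρ)(10) = 4.

4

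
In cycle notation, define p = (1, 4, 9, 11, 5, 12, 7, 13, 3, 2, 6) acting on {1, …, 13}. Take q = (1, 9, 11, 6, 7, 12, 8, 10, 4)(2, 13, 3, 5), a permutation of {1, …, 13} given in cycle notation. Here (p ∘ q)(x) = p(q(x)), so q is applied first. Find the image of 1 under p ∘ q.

11

(p ∘ q)(1) = p(q(1)). q(1) = 9, then p(9) = 11. So (p ∘ q)(1) = 11.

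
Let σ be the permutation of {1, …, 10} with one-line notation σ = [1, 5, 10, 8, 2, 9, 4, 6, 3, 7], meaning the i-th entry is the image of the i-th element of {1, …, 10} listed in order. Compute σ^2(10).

4

Tracing 10 → 7 → … returns to 10 after 7 steps, so 10 lies in a 7-cycle (3, 10, 7, 4, 8, 6, 9).
Stepping 2 places around the cycle: 10 → 7 → 4.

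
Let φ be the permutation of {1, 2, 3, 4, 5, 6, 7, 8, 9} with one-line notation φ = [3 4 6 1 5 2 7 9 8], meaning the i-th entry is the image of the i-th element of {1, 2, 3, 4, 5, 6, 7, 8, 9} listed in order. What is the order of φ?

10

Decomposing into disjoint cycles gives cycle lengths 5, 2, 1, 1.
The order is lcm(5, 2) = 10.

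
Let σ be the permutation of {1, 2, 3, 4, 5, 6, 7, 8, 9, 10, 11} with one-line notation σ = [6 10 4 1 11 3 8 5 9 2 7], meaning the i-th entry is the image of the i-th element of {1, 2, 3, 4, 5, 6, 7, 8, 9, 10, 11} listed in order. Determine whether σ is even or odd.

In disjoint-cycle form the cycle lengths are 4, 4, 2, 1.
A cycle of length ℓ contributes ℓ−1 transpositions, so σ is a product of 3 + 3 + 1 = 7 transpositions — odd.

odd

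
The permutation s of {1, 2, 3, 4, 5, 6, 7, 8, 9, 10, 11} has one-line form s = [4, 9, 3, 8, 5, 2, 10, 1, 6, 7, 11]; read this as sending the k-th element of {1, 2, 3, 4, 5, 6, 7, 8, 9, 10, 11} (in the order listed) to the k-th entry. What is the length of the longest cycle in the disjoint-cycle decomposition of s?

3

Decomposing into disjoint cycles gives (1, 4, 8)(2, 9, 6)(7, 10); the longest has length 3.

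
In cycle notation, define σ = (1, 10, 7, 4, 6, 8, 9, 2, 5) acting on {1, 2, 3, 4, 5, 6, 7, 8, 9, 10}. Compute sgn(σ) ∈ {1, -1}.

The cycle lengths are 9, 1.
A cycle is odd iff its length is even; σ has 0 even-length cycles, so sgn(σ) = (−1)^0 and σ is even.

1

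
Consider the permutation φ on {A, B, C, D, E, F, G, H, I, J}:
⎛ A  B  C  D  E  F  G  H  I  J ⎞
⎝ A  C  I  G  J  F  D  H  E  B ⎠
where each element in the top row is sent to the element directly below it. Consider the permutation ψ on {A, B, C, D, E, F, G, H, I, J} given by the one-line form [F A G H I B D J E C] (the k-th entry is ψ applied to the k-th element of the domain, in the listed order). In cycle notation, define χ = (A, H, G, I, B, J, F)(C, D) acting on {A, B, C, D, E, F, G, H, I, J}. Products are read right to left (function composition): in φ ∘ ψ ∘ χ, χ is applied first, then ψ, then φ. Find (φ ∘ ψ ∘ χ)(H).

G

(φ ∘ ψ ∘ χ)(H) = φ(ψ(χ(H))). χ(H) = G, then ψ(G) = D, then φ(D) = G, so the result is G.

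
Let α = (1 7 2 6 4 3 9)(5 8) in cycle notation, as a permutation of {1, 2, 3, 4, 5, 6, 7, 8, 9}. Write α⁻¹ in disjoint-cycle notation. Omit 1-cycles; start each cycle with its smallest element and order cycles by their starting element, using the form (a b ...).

Inverting a permutation written in cycle notation just reverses the order within every cycle.
After reversing and putting each cycle's least element first, α⁻¹ = (1 9 3 4 6 2 7)(5 8).

(1 9 3 4 6 2 7)(5 8)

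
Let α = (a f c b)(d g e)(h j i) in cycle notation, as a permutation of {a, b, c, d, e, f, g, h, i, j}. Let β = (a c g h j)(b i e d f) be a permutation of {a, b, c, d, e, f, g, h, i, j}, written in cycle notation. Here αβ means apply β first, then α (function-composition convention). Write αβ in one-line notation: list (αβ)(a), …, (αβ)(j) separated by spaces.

Chase each element through β then α: a → c → b; b → i → h; c → g → e; d → f → c; e → d → g; f → b → a; g → h → j; h → j → i; i → e → d; j → a → f.
So αβ in one-line form is b h e c g a j i d f.

b h e c g a j i d f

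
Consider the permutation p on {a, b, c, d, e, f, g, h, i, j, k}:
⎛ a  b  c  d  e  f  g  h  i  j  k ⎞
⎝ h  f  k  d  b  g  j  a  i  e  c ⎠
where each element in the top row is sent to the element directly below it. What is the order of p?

10

Decomposing into disjoint cycles gives cycle lengths 5, 2, 2, 1, 1.
Since disjoint cycles commute, ord(p) = lcm(5, 2, 2) = 10.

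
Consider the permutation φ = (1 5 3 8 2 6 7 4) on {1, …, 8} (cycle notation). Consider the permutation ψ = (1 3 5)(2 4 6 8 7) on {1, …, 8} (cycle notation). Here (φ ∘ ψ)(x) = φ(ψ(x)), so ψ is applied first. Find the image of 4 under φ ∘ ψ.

7

First apply ψ: ψ(4) = 6, then φ(6) = 7. Thus (φ ∘ ψ)(4) = 7.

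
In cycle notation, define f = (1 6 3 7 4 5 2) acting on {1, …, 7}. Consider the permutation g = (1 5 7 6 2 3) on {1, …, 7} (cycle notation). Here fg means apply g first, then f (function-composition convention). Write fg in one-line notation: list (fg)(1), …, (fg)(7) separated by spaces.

2 7 6 5 4 1 3

(fg)(x) = f(g(x)). Computing each image: f(g(1)) = f(5) = 2, f(g(2)) = f(3) = 7, f(g(3)) = f(1) = 6, f(g(4)) = f(4) = 5, f(g(5)) = f(7) = 4, f(g(6)) = f(2) = 1, f(g(7)) = f(6) = 3.
Hence fg = [2 7 6 5 4 1 3].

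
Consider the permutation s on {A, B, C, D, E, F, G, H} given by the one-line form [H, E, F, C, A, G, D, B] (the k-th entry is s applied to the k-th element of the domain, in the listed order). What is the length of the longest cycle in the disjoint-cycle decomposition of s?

Decomposing into disjoint cycles gives (A, H, B, E)(C, F, G, D); the longest has length 4.

4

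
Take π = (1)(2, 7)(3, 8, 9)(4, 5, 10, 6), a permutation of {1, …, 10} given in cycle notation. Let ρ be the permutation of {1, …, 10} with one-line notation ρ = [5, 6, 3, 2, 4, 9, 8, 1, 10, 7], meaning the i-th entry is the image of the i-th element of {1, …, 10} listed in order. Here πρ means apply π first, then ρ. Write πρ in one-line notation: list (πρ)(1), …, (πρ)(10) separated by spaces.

5 8 1 4 7 2 6 10 3 9

For each element, apply π then ρ: 1 → 1 → 5; 2 → 7 → 8; 3 → 8 → 1; 4 → 5 → 4; 5 → 10 → 7; 6 → 4 → 2; 7 → 2 → 6; 8 → 9 → 10; 9 → 3 → 3; 10 → 6 → 9.
So πρ in one-line form is 5 8 1 4 7 2 6 10 3 9.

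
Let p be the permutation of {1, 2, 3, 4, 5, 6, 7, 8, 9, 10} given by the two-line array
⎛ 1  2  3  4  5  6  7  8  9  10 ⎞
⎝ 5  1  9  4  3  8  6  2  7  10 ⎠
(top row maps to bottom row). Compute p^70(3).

1

Tracing 3 → 9 → … returns to 3 after 8 steps, so 3 lies in an 8-cycle (1, 5, 3, 9, 7, 6, 8, 2).
Since the cycle has length 8, p^70 acts on it the same as p^6 (70 mod 8 = 6).
Stepping 6 places around the cycle: 3 → 9 → 7 → 6 → 8 → 2 → 1.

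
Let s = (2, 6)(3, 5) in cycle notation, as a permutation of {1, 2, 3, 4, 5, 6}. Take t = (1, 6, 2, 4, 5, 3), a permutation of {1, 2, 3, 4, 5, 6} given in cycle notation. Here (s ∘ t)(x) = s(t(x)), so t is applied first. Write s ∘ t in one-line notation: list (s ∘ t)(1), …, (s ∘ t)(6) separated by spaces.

(s ∘ t)(x) = s(t(x)). Computing each image: s(t(1)) = s(6) = 2, s(t(2)) = s(4) = 4, s(t(3)) = s(1) = 1, s(t(4)) = s(5) = 3, s(t(5)) = s(3) = 5, s(t(6)) = s(2) = 6.
Hence s ∘ t = [2 4 1 3 5 6].

2 4 1 3 5 6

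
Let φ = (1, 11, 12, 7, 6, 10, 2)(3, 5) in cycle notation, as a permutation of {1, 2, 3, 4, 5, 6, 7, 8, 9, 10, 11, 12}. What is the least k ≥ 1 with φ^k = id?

14

The cycle type of φ is (7, 2, 1, 1, 1).
The order is lcm(7, 2) = 14.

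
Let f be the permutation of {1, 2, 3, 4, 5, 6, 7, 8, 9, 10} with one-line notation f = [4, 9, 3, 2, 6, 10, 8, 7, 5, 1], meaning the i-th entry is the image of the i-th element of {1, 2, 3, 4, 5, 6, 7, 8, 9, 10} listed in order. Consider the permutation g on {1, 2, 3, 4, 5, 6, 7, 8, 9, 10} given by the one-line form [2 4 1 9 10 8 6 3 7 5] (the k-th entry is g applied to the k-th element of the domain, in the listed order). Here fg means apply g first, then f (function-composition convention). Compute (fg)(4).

(fg)(4) = f(g(4)). g(4) = 9, then f(9) = 5. So (fg)(4) = 5.

5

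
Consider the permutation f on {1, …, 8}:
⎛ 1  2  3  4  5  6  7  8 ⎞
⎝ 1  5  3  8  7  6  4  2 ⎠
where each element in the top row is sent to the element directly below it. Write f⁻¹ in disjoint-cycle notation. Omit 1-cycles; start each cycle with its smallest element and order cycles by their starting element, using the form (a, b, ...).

The cycle decomposition of f is (2, 5, 7, 4, 8).
The inverse reverses every cycle; in canonical form, f⁻¹ = (2, 8, 4, 7, 5).

(2, 8, 4, 7, 5)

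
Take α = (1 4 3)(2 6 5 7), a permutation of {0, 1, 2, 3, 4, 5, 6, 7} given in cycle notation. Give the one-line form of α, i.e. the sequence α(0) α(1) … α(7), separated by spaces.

Each element maps to the next entry in its cycle (wrapping to the front): 0↦0, 1↦4, 2↦6, 3↦1, 4↦3, 5↦7, 6↦5, 7↦2.
Listing these in domain order gives 0 4 6 1 3 7 5 2.

0 4 6 1 3 7 5 2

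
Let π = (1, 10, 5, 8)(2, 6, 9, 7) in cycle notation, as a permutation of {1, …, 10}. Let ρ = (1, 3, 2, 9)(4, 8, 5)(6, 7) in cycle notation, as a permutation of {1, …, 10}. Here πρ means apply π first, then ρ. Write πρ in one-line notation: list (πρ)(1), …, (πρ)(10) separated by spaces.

(πρ)(x) = ρ(π(x)). Computing each image: ρ(π(1)) = ρ(10) = 10, ρ(π(2)) = ρ(6) = 7, ρ(π(3)) = ρ(3) = 2, ρ(π(4)) = ρ(4) = 8, ρ(π(5)) = ρ(8) = 5, ρ(π(6)) = ρ(9) = 1, ρ(π(7)) = ρ(2) = 9, ρ(π(8)) = ρ(1) = 3, ρ(π(9)) = ρ(7) = 6, ρ(π(10)) = ρ(5) = 4.
Hence πρ = [10 7 2 8 5 1 9 3 6 4].

10 7 2 8 5 1 9 3 6 4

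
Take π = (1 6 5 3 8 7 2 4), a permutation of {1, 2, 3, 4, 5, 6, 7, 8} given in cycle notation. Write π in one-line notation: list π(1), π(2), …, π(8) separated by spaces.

6 4 8 1 3 5 2 7

Reading each image from the cycles: 1↦6, 2↦4, 3↦8, 4↦1, 5↦3, 6↦5, 7↦2, 8↦7.
So the one-line form is 6 4 8 1 3 5 2 7.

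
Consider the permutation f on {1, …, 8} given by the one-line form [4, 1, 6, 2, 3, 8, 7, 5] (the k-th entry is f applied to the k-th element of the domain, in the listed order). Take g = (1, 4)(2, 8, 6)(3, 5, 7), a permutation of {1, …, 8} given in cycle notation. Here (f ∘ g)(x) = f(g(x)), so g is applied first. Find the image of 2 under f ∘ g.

5

(f ∘ g)(2) = f(g(2)). g(2) = 8, then f(8) = 5. So (f ∘ g)(2) = 5.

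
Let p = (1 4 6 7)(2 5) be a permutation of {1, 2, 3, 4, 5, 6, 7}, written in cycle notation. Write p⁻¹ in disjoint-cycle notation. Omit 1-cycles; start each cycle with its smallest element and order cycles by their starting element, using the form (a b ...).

(1 7 6 4)(2 5)

The inverse reverses each cycle.
Reversing each cycle of p and rotating so the smallest element leads gives (1 7 6 4)(2 5).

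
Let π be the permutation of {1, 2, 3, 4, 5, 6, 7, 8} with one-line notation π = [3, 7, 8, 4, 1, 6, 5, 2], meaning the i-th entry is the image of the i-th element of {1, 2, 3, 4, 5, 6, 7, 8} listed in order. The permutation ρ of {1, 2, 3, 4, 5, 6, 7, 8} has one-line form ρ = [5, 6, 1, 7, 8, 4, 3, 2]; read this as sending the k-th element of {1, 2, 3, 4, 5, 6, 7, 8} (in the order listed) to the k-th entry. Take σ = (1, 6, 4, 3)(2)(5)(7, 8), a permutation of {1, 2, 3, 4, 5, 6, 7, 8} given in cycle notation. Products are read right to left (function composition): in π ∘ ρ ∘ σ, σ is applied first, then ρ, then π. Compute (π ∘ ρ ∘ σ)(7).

7

Chase 7: σ(7) = 8; ρ(8) = 2; π(2) = 7. Hence (π ∘ ρ ∘ σ)(7) = 7.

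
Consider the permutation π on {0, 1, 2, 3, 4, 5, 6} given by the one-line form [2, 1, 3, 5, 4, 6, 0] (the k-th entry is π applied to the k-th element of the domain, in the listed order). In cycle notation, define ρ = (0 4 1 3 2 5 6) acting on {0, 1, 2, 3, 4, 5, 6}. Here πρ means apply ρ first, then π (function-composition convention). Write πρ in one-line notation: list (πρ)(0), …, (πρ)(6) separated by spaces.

4 5 6 3 1 0 2

(πρ)(x) = π(ρ(x)). Computing each image: π(ρ(0)) = π(4) = 4, π(ρ(1)) = π(3) = 5, π(ρ(2)) = π(5) = 6, π(ρ(3)) = π(2) = 3, π(ρ(4)) = π(1) = 1, π(ρ(5)) = π(6) = 0, π(ρ(6)) = π(0) = 2.
Hence πρ = [4 5 6 3 1 0 2].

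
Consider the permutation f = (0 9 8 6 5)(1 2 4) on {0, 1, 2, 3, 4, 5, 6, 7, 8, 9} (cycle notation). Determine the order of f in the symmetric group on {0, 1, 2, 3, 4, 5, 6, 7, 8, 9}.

15

The disjoint cycles have lengths 5, 3, 1, 1.
The order of f is the least common multiple of its cycle lengths: lcm(5, 3) = 15.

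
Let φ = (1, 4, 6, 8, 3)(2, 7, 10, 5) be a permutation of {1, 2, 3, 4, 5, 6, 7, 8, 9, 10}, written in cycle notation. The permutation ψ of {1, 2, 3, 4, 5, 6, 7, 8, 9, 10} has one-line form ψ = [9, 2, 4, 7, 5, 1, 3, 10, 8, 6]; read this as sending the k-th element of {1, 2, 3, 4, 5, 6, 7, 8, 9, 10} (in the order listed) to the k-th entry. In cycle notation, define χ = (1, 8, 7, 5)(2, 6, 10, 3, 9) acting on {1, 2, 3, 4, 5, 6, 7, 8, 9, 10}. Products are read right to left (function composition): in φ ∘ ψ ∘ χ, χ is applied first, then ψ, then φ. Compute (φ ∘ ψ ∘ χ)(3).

3

Chase 3: χ(3) = 9; ψ(9) = 8; φ(8) = 3. Hence (φ ∘ ψ ∘ χ)(3) = 3.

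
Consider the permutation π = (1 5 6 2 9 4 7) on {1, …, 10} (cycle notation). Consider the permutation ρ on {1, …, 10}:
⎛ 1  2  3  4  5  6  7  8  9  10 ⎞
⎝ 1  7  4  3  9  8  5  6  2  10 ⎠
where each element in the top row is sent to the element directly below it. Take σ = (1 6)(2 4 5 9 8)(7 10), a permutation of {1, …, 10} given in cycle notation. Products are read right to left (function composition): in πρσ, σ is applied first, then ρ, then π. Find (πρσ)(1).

Apply the permutations in order: σ(1) = 6, then ρ(6) = 8, then π(8) = 8. So (πρσ)(1) = 8.

8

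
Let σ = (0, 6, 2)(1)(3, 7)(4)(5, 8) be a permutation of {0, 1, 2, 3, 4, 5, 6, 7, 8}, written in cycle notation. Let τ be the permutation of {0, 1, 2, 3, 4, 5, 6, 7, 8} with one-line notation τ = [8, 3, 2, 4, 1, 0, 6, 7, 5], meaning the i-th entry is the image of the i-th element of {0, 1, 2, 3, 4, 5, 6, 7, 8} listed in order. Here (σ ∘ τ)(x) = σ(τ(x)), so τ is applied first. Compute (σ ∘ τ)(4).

τ(4) = 1, then σ(1) = 1; composing gives (σ ∘ τ)(4) = 1.

1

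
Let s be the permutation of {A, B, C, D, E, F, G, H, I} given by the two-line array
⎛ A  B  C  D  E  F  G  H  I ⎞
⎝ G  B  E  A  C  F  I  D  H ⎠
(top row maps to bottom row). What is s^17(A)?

Tracing A → G → … returns to A after 5 steps, so A lies in a 5-cycle (A, G, I, H, D).
On a 5-cycle, s^5 is the identity, so s^17 = s^2 there (17 ≡ 2 mod 5).
Advancing 2 steps from A: A → G → I.

I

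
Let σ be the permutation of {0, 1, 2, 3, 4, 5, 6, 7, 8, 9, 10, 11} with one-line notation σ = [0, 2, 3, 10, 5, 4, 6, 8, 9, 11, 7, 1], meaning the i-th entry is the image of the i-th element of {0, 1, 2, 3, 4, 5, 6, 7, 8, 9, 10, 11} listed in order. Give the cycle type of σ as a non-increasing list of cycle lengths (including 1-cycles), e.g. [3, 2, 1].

[8, 2, 1, 1]

The disjoint cycles are (0)(1 2 3 10 7 8 9 11)(4 5)(6), with lengths 8, 2, 1, 1 in non-increasing order.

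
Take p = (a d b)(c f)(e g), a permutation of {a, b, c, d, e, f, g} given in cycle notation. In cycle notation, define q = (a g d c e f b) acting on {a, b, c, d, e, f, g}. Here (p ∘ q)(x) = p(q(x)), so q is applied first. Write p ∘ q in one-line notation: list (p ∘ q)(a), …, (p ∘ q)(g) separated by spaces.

(p ∘ q)(x) = p(q(x)). Computing each image: p(q(a)) = p(g) = e, p(q(b)) = p(a) = d, p(q(c)) = p(e) = g, p(q(d)) = p(c) = f, p(q(e)) = p(f) = c, p(q(f)) = p(b) = a, p(q(g)) = p(d) = b.
Hence p ∘ q = [e d g f c a b].

e d g f c a b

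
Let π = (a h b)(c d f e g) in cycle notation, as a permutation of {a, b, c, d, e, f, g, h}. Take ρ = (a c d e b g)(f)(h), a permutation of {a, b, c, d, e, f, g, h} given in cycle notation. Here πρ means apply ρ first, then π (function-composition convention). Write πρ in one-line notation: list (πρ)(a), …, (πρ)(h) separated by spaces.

d c f g a e h b

(πρ)(x) = π(ρ(x)). Computing each image: π(ρ(a)) = π(c) = d, π(ρ(b)) = π(g) = c, π(ρ(c)) = π(d) = f, π(ρ(d)) = π(e) = g, π(ρ(e)) = π(b) = a, π(ρ(f)) = π(f) = e, π(ρ(g)) = π(a) = h, π(ρ(h)) = π(h) = b.
Hence πρ = [d c f g a e h b].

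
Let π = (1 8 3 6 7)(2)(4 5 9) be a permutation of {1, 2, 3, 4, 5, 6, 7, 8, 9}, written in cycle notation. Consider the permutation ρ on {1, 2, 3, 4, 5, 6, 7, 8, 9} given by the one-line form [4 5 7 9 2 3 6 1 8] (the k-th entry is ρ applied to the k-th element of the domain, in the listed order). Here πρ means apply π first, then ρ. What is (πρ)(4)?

2

First apply π: π(4) = 5, then ρ(5) = 2. Thus (πρ)(4) = 2.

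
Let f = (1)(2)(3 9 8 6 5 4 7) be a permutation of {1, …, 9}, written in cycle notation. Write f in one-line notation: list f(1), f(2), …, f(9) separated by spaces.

1 2 9 7 4 5 3 6 8

Reading each image from the cycles: 1↦1, 2↦2, 3↦9, 4↦7, 5↦4, 6↦5, 7↦3, 8↦6, 9↦8.
So the one-line form is 1 2 9 7 4 5 3 6 8.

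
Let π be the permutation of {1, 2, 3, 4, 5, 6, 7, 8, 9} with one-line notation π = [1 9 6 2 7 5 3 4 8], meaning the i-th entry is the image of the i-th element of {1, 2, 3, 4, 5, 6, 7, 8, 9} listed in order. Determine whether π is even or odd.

even

In disjoint-cycle form the cycle lengths are 4, 4, 1.
A cycle of length ℓ contributes ℓ−1 transpositions, so π is a product of 3 + 3 = 6 transpositions — even.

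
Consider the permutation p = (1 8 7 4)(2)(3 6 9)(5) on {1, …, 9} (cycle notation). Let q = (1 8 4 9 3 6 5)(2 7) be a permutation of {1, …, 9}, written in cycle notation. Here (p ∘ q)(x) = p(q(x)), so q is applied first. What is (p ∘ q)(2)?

4

q(2) = 7, then p(7) = 4; composing gives (p ∘ q)(2) = 4.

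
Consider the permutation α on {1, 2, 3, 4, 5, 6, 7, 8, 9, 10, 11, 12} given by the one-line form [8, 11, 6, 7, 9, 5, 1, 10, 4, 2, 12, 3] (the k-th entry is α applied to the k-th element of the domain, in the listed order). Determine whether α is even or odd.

odd

In disjoint-cycle form the cycle lengths are 12.
A cycle of length ℓ contributes ℓ−1 transpositions, so α is a product of 11 transpositions — odd.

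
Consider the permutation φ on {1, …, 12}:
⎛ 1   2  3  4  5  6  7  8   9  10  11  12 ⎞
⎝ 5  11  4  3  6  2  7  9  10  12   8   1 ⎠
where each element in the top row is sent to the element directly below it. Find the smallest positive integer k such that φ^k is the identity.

Writing φ as disjoint cycles, the cycle lengths are 9, 2, 1.
Since disjoint cycles commute, ord(φ) = lcm(9, 2) = 18.

18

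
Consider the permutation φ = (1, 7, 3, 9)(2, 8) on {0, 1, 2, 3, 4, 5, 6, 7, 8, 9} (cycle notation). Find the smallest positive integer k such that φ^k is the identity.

4

The disjoint cycles have lengths 4, 2, 1, 1, 1, 1.
The order of φ is the least common multiple of its cycle lengths: lcm(4, 2) = 4.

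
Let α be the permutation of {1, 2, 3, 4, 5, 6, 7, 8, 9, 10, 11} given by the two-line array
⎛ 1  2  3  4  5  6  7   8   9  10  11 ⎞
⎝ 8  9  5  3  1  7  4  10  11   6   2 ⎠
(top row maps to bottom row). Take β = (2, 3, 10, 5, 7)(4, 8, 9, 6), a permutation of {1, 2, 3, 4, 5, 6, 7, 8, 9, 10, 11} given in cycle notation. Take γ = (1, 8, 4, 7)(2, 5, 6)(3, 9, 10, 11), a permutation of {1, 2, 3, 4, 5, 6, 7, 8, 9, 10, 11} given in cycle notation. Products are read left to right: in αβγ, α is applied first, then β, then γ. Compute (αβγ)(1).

Apply the permutations in order: α(1) = 8, then β(8) = 9, then γ(9) = 10. So (αβγ)(1) = 10.

10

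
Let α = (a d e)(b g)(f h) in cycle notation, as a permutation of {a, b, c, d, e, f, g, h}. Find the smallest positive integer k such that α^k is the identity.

6

The disjoint cycles have lengths 3, 2, 2, 1.
The order of α is the least common multiple of its cycle lengths: lcm(3, 2, 2) = 6.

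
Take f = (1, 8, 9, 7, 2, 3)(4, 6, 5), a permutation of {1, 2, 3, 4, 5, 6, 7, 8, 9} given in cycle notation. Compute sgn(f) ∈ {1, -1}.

The cycle lengths are 6, 3.
A cycle is odd iff its length is even; f has 1 even-length cycle, so sgn(f) = (−1)^1 and f is odd.

-1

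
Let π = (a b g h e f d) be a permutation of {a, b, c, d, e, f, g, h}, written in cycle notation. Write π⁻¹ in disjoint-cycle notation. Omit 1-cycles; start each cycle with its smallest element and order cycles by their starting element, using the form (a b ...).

The inverse reverses each cycle.
Reversing each cycle of π and rotating so the smallest element leads gives (a d f e h g b).

(a d f e h g b)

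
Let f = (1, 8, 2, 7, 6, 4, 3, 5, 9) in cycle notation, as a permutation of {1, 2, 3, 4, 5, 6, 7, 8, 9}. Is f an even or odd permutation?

The cycle lengths are 9.
A cycle of length ℓ contributes ℓ−1 transpositions, so f is a product of 8 transpositions — even.

even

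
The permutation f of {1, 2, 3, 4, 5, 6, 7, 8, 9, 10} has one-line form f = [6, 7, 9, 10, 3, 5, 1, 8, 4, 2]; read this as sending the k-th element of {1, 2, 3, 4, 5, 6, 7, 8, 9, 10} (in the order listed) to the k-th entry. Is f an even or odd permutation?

In disjoint-cycle form the cycle lengths are 9, 1.
A cycle of length ℓ contributes ℓ−1 transpositions, so f is a product of 8 transpositions — even.

even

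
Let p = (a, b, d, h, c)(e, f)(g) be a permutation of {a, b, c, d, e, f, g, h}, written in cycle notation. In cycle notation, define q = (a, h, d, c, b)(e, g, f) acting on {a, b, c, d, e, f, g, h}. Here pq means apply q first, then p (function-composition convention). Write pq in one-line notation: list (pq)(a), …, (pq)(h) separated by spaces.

c b d a g f e h

Chase each element through q then p: a → h → c; b → a → b; c → b → d; d → c → a; e → g → g; f → e → f; g → f → e; h → d → h.
Collecting the images, pq = [c b d a g f e h].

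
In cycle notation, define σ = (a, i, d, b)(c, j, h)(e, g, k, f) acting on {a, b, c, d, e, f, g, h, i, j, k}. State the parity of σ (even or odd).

The cycle lengths are 4, 4, 3.
A cycle is odd iff its length is even; σ has 2 even-length cycles, so sgn(σ) = (−1)^2 and σ is even.

even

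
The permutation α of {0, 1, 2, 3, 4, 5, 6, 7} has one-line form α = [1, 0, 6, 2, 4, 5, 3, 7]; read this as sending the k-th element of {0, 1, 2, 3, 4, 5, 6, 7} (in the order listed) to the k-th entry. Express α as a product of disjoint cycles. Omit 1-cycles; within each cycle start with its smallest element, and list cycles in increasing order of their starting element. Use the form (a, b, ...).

(0, 1)(2, 6, 3)

Start at 0 and follow images: 0 → 1 → 0, giving the cycle (0, 1).
Continuing from each remaining unvisited element yields (0, 1)(2, 6, 3).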